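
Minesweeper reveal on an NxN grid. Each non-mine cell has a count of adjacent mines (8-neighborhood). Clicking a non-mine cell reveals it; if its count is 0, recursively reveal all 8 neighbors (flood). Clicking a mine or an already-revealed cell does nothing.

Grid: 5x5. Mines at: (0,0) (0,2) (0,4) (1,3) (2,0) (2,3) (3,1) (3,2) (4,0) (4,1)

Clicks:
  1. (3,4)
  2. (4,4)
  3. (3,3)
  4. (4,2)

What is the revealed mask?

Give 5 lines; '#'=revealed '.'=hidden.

Click 1 (3,4) count=1: revealed 1 new [(3,4)] -> total=1
Click 2 (4,4) count=0: revealed 3 new [(3,3) (4,3) (4,4)] -> total=4
Click 3 (3,3) count=2: revealed 0 new [(none)] -> total=4
Click 4 (4,2) count=3: revealed 1 new [(4,2)] -> total=5

Answer: .....
.....
.....
...##
..###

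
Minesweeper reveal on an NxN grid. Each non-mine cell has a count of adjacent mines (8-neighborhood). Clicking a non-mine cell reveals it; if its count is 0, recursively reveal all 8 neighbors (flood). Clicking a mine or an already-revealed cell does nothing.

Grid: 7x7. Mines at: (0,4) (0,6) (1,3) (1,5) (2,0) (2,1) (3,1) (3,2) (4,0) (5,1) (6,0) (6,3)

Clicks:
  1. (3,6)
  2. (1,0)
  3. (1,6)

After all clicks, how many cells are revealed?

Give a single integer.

Click 1 (3,6) count=0: revealed 19 new [(2,3) (2,4) (2,5) (2,6) (3,3) (3,4) (3,5) (3,6) (4,3) (4,4) (4,5) (4,6) (5,3) (5,4) (5,5) (5,6) (6,4) (6,5) (6,6)] -> total=19
Click 2 (1,0) count=2: revealed 1 new [(1,0)] -> total=20
Click 3 (1,6) count=2: revealed 1 new [(1,6)] -> total=21

Answer: 21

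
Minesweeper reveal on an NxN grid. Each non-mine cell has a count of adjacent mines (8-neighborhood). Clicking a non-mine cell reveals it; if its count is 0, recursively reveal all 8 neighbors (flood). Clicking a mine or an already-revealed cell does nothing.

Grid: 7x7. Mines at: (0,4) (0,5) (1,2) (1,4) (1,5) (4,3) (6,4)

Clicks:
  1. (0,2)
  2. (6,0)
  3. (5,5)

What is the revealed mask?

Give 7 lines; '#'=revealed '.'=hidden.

Answer: ###....
##.....
###....
###....
###....
####.#.
####...

Derivation:
Click 1 (0,2) count=1: revealed 1 new [(0,2)] -> total=1
Click 2 (6,0) count=0: revealed 21 new [(0,0) (0,1) (1,0) (1,1) (2,0) (2,1) (2,2) (3,0) (3,1) (3,2) (4,0) (4,1) (4,2) (5,0) (5,1) (5,2) (5,3) (6,0) (6,1) (6,2) (6,3)] -> total=22
Click 3 (5,5) count=1: revealed 1 new [(5,5)] -> total=23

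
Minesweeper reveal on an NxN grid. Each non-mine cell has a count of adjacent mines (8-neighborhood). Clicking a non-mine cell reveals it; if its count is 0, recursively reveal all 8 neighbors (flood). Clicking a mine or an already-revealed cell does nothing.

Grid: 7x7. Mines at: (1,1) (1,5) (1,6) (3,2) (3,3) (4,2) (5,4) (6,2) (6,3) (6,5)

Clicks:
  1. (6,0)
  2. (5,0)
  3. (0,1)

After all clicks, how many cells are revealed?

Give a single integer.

Click 1 (6,0) count=0: revealed 10 new [(2,0) (2,1) (3,0) (3,1) (4,0) (4,1) (5,0) (5,1) (6,0) (6,1)] -> total=10
Click 2 (5,0) count=0: revealed 0 new [(none)] -> total=10
Click 3 (0,1) count=1: revealed 1 new [(0,1)] -> total=11

Answer: 11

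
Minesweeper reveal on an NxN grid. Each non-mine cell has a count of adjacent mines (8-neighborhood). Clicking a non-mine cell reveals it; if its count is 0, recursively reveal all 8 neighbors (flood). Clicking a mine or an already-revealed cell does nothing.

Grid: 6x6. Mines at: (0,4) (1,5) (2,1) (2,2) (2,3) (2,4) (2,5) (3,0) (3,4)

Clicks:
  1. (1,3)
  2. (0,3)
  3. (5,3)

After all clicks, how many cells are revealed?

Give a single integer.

Click 1 (1,3) count=4: revealed 1 new [(1,3)] -> total=1
Click 2 (0,3) count=1: revealed 1 new [(0,3)] -> total=2
Click 3 (5,3) count=0: revealed 15 new [(3,1) (3,2) (3,3) (4,0) (4,1) (4,2) (4,3) (4,4) (4,5) (5,0) (5,1) (5,2) (5,3) (5,4) (5,5)] -> total=17

Answer: 17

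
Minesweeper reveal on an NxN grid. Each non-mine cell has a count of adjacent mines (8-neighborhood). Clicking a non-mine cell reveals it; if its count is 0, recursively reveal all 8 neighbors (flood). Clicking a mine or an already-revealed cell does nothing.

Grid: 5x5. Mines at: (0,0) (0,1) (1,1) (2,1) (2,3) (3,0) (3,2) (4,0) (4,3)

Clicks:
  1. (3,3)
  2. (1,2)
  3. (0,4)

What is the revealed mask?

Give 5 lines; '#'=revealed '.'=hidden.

Answer: ..###
..###
.....
...#.
.....

Derivation:
Click 1 (3,3) count=3: revealed 1 new [(3,3)] -> total=1
Click 2 (1,2) count=4: revealed 1 new [(1,2)] -> total=2
Click 3 (0,4) count=0: revealed 5 new [(0,2) (0,3) (0,4) (1,3) (1,4)] -> total=7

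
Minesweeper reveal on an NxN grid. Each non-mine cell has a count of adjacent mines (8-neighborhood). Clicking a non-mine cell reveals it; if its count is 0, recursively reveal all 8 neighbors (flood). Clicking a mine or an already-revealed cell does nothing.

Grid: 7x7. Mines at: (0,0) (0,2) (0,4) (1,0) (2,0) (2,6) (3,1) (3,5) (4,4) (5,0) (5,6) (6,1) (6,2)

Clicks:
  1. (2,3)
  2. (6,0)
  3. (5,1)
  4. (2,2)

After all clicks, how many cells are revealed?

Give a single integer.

Answer: 11

Derivation:
Click 1 (2,3) count=0: revealed 9 new [(1,2) (1,3) (1,4) (2,2) (2,3) (2,4) (3,2) (3,3) (3,4)] -> total=9
Click 2 (6,0) count=2: revealed 1 new [(6,0)] -> total=10
Click 3 (5,1) count=3: revealed 1 new [(5,1)] -> total=11
Click 4 (2,2) count=1: revealed 0 new [(none)] -> total=11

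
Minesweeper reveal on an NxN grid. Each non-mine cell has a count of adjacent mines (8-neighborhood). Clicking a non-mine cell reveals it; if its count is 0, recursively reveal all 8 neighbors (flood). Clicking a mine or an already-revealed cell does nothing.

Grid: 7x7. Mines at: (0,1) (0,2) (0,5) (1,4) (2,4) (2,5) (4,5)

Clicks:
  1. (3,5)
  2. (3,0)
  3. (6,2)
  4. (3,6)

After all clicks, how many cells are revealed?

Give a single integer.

Click 1 (3,5) count=3: revealed 1 new [(3,5)] -> total=1
Click 2 (3,0) count=0: revealed 32 new [(1,0) (1,1) (1,2) (1,3) (2,0) (2,1) (2,2) (2,3) (3,0) (3,1) (3,2) (3,3) (3,4) (4,0) (4,1) (4,2) (4,3) (4,4) (5,0) (5,1) (5,2) (5,3) (5,4) (5,5) (5,6) (6,0) (6,1) (6,2) (6,3) (6,4) (6,5) (6,6)] -> total=33
Click 3 (6,2) count=0: revealed 0 new [(none)] -> total=33
Click 4 (3,6) count=2: revealed 1 new [(3,6)] -> total=34

Answer: 34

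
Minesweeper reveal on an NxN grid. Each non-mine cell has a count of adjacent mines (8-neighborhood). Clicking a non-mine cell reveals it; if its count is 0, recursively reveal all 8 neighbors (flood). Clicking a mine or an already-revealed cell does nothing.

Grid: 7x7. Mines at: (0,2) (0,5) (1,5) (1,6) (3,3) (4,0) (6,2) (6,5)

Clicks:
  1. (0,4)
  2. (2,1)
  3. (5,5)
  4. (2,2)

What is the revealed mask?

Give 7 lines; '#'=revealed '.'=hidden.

Answer: ##..#..
###....
###....
###....
.......
.....#.
.......

Derivation:
Click 1 (0,4) count=2: revealed 1 new [(0,4)] -> total=1
Click 2 (2,1) count=0: revealed 11 new [(0,0) (0,1) (1,0) (1,1) (1,2) (2,0) (2,1) (2,2) (3,0) (3,1) (3,2)] -> total=12
Click 3 (5,5) count=1: revealed 1 new [(5,5)] -> total=13
Click 4 (2,2) count=1: revealed 0 new [(none)] -> total=13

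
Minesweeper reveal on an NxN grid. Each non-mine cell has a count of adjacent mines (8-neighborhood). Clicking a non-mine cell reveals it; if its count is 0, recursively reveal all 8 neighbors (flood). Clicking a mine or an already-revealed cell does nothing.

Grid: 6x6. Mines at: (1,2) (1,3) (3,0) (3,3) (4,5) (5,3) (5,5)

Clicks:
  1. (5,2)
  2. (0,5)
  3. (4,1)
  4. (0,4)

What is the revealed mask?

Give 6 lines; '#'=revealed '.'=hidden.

Answer: ....##
....##
....##
....##
.#....
..#...

Derivation:
Click 1 (5,2) count=1: revealed 1 new [(5,2)] -> total=1
Click 2 (0,5) count=0: revealed 8 new [(0,4) (0,5) (1,4) (1,5) (2,4) (2,5) (3,4) (3,5)] -> total=9
Click 3 (4,1) count=1: revealed 1 new [(4,1)] -> total=10
Click 4 (0,4) count=1: revealed 0 new [(none)] -> total=10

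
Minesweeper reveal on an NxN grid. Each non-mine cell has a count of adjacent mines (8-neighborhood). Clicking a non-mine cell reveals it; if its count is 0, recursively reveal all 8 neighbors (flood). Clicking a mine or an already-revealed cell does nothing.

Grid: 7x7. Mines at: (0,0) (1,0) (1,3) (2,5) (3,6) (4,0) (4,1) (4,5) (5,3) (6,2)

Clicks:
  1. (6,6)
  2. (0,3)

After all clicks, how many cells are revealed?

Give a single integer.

Click 1 (6,6) count=0: revealed 6 new [(5,4) (5,5) (5,6) (6,4) (6,5) (6,6)] -> total=6
Click 2 (0,3) count=1: revealed 1 new [(0,3)] -> total=7

Answer: 7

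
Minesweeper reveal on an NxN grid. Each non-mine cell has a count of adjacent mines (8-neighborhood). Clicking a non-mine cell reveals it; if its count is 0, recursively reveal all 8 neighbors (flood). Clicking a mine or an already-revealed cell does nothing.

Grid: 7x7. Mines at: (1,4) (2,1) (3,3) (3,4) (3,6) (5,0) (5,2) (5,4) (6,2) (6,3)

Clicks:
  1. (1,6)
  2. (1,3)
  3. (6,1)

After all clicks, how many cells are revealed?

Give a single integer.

Answer: 8

Derivation:
Click 1 (1,6) count=0: revealed 6 new [(0,5) (0,6) (1,5) (1,6) (2,5) (2,6)] -> total=6
Click 2 (1,3) count=1: revealed 1 new [(1,3)] -> total=7
Click 3 (6,1) count=3: revealed 1 new [(6,1)] -> total=8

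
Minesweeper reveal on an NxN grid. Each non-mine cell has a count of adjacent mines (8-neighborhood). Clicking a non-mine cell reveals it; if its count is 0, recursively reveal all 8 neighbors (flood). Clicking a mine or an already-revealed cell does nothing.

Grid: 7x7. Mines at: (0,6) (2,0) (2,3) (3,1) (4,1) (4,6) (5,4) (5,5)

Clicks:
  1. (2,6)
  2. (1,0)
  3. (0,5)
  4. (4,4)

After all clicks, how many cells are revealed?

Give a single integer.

Click 1 (2,6) count=0: revealed 9 new [(1,4) (1,5) (1,6) (2,4) (2,5) (2,6) (3,4) (3,5) (3,6)] -> total=9
Click 2 (1,0) count=1: revealed 1 new [(1,0)] -> total=10
Click 3 (0,5) count=1: revealed 1 new [(0,5)] -> total=11
Click 4 (4,4) count=2: revealed 1 new [(4,4)] -> total=12

Answer: 12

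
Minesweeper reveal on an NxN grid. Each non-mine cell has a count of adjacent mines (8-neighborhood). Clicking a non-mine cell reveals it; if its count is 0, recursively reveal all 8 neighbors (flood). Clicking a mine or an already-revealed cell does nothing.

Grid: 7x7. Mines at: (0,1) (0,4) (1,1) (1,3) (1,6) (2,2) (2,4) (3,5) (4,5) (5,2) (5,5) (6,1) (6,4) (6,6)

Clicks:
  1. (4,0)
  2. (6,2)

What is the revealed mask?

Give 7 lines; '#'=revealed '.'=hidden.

Click 1 (4,0) count=0: revealed 8 new [(2,0) (2,1) (3,0) (3,1) (4,0) (4,1) (5,0) (5,1)] -> total=8
Click 2 (6,2) count=2: revealed 1 new [(6,2)] -> total=9

Answer: .......
.......
##.....
##.....
##.....
##.....
..#....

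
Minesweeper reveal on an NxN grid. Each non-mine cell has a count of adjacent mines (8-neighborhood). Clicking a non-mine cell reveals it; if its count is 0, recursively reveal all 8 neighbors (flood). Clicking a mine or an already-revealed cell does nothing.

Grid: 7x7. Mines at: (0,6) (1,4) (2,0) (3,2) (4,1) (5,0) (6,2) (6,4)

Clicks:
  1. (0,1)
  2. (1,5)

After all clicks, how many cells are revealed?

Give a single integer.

Click 1 (0,1) count=0: revealed 11 new [(0,0) (0,1) (0,2) (0,3) (1,0) (1,1) (1,2) (1,3) (2,1) (2,2) (2,3)] -> total=11
Click 2 (1,5) count=2: revealed 1 new [(1,5)] -> total=12

Answer: 12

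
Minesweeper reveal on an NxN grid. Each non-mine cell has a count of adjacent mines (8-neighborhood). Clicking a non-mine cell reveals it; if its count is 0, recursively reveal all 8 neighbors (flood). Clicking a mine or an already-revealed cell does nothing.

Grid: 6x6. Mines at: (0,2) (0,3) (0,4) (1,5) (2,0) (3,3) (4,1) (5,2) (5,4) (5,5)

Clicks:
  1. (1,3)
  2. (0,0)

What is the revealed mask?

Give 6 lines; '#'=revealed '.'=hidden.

Answer: ##....
##.#..
......
......
......
......

Derivation:
Click 1 (1,3) count=3: revealed 1 new [(1,3)] -> total=1
Click 2 (0,0) count=0: revealed 4 new [(0,0) (0,1) (1,0) (1,1)] -> total=5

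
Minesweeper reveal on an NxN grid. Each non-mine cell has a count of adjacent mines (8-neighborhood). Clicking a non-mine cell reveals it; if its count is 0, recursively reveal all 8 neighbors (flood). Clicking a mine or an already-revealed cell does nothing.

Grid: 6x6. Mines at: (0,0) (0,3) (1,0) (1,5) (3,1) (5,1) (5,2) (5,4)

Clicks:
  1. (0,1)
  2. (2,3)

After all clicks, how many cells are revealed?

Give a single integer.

Answer: 16

Derivation:
Click 1 (0,1) count=2: revealed 1 new [(0,1)] -> total=1
Click 2 (2,3) count=0: revealed 15 new [(1,2) (1,3) (1,4) (2,2) (2,3) (2,4) (2,5) (3,2) (3,3) (3,4) (3,5) (4,2) (4,3) (4,4) (4,5)] -> total=16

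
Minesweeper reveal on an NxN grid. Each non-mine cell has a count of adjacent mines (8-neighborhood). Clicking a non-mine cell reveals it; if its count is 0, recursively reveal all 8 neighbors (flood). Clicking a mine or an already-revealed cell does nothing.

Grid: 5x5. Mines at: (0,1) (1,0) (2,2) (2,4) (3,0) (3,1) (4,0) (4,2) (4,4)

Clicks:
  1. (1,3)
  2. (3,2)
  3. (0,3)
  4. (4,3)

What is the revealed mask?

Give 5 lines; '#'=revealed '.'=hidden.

Answer: ..###
..###
.....
..#..
...#.

Derivation:
Click 1 (1,3) count=2: revealed 1 new [(1,3)] -> total=1
Click 2 (3,2) count=3: revealed 1 new [(3,2)] -> total=2
Click 3 (0,3) count=0: revealed 5 new [(0,2) (0,3) (0,4) (1,2) (1,4)] -> total=7
Click 4 (4,3) count=2: revealed 1 new [(4,3)] -> total=8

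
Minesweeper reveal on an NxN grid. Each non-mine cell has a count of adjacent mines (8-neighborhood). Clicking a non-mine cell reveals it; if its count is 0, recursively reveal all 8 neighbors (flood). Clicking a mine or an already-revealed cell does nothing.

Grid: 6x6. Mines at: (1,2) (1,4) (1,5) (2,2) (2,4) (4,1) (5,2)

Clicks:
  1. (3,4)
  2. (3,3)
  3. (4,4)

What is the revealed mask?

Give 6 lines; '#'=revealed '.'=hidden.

Answer: ......
......
......
...###
...###
...###

Derivation:
Click 1 (3,4) count=1: revealed 1 new [(3,4)] -> total=1
Click 2 (3,3) count=2: revealed 1 new [(3,3)] -> total=2
Click 3 (4,4) count=0: revealed 7 new [(3,5) (4,3) (4,4) (4,5) (5,3) (5,4) (5,5)] -> total=9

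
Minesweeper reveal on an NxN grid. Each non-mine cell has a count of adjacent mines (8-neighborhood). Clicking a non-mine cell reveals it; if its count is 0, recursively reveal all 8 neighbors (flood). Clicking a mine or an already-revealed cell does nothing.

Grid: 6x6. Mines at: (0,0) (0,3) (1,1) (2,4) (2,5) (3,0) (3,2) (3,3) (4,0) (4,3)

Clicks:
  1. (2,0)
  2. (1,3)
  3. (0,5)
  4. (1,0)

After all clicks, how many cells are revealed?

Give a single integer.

Click 1 (2,0) count=2: revealed 1 new [(2,0)] -> total=1
Click 2 (1,3) count=2: revealed 1 new [(1,3)] -> total=2
Click 3 (0,5) count=0: revealed 4 new [(0,4) (0,5) (1,4) (1,5)] -> total=6
Click 4 (1,0) count=2: revealed 1 new [(1,0)] -> total=7

Answer: 7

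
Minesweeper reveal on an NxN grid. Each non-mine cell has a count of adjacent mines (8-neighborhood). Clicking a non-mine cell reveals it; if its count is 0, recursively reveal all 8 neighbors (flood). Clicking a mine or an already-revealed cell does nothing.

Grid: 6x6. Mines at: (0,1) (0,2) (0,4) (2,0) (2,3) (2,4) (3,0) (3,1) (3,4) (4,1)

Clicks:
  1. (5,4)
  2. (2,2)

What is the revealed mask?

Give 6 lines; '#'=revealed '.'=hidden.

Answer: ......
......
..#...
......
..####
..####

Derivation:
Click 1 (5,4) count=0: revealed 8 new [(4,2) (4,3) (4,4) (4,5) (5,2) (5,3) (5,4) (5,5)] -> total=8
Click 2 (2,2) count=2: revealed 1 new [(2,2)] -> total=9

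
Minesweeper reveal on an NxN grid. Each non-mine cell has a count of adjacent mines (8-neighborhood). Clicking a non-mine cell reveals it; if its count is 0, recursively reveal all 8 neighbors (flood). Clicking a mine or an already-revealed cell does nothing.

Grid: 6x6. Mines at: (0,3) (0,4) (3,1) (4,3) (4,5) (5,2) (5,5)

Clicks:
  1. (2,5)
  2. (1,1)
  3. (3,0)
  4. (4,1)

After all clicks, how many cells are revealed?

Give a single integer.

Click 1 (2,5) count=0: revealed 12 new [(1,2) (1,3) (1,4) (1,5) (2,2) (2,3) (2,4) (2,5) (3,2) (3,3) (3,4) (3,5)] -> total=12
Click 2 (1,1) count=0: revealed 7 new [(0,0) (0,1) (0,2) (1,0) (1,1) (2,0) (2,1)] -> total=19
Click 3 (3,0) count=1: revealed 1 new [(3,0)] -> total=20
Click 4 (4,1) count=2: revealed 1 new [(4,1)] -> total=21

Answer: 21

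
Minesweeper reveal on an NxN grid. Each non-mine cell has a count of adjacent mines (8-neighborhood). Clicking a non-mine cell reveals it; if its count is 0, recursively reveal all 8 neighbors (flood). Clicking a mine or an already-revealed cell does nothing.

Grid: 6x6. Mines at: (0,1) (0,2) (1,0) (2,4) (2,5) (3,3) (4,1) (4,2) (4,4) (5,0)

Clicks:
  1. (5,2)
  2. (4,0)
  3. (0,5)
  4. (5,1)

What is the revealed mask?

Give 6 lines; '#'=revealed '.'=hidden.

Click 1 (5,2) count=2: revealed 1 new [(5,2)] -> total=1
Click 2 (4,0) count=2: revealed 1 new [(4,0)] -> total=2
Click 3 (0,5) count=0: revealed 6 new [(0,3) (0,4) (0,5) (1,3) (1,4) (1,5)] -> total=8
Click 4 (5,1) count=3: revealed 1 new [(5,1)] -> total=9

Answer: ...###
...###
......
......
#.....
.##...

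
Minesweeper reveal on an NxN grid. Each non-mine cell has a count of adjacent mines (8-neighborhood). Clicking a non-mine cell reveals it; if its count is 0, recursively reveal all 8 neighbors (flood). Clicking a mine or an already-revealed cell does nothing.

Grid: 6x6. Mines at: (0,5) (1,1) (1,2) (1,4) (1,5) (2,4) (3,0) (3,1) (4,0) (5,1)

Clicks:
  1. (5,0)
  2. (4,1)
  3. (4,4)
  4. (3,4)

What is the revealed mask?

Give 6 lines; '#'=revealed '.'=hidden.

Answer: ......
......
......
..####
.#####
#.####

Derivation:
Click 1 (5,0) count=2: revealed 1 new [(5,0)] -> total=1
Click 2 (4,1) count=4: revealed 1 new [(4,1)] -> total=2
Click 3 (4,4) count=0: revealed 12 new [(3,2) (3,3) (3,4) (3,5) (4,2) (4,3) (4,4) (4,5) (5,2) (5,3) (5,4) (5,5)] -> total=14
Click 4 (3,4) count=1: revealed 0 new [(none)] -> total=14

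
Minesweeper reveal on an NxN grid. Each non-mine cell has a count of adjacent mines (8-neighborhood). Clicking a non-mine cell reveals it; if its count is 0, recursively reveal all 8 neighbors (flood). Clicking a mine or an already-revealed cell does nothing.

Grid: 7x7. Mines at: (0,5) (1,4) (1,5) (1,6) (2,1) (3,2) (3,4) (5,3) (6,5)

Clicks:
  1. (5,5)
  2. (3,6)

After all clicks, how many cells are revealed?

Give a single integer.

Answer: 8

Derivation:
Click 1 (5,5) count=1: revealed 1 new [(5,5)] -> total=1
Click 2 (3,6) count=0: revealed 7 new [(2,5) (2,6) (3,5) (3,6) (4,5) (4,6) (5,6)] -> total=8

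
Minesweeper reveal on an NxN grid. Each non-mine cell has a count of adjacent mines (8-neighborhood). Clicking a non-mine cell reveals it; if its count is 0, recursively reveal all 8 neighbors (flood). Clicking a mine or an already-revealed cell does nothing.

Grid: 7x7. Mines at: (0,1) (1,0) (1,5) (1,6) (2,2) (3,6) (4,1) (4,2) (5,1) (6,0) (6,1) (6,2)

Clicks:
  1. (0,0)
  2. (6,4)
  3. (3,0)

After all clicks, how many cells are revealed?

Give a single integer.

Click 1 (0,0) count=2: revealed 1 new [(0,0)] -> total=1
Click 2 (6,4) count=0: revealed 18 new [(2,3) (2,4) (2,5) (3,3) (3,4) (3,5) (4,3) (4,4) (4,5) (4,6) (5,3) (5,4) (5,5) (5,6) (6,3) (6,4) (6,5) (6,6)] -> total=19
Click 3 (3,0) count=1: revealed 1 new [(3,0)] -> total=20

Answer: 20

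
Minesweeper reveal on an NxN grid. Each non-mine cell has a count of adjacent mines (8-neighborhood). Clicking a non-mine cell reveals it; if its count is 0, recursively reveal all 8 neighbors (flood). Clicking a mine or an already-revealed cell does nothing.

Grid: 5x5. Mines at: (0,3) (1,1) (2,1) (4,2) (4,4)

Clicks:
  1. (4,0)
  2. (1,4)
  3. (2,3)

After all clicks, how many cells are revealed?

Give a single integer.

Answer: 13

Derivation:
Click 1 (4,0) count=0: revealed 4 new [(3,0) (3,1) (4,0) (4,1)] -> total=4
Click 2 (1,4) count=1: revealed 1 new [(1,4)] -> total=5
Click 3 (2,3) count=0: revealed 8 new [(1,2) (1,3) (2,2) (2,3) (2,4) (3,2) (3,3) (3,4)] -> total=13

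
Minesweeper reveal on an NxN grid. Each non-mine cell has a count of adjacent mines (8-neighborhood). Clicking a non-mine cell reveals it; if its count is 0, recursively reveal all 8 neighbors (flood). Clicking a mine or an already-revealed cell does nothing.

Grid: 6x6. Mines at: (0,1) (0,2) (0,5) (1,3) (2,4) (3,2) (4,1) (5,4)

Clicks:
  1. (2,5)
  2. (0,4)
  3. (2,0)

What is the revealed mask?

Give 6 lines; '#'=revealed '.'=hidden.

Answer: ....#.
##....
##...#
##....
......
......

Derivation:
Click 1 (2,5) count=1: revealed 1 new [(2,5)] -> total=1
Click 2 (0,4) count=2: revealed 1 new [(0,4)] -> total=2
Click 3 (2,0) count=0: revealed 6 new [(1,0) (1,1) (2,0) (2,1) (3,0) (3,1)] -> total=8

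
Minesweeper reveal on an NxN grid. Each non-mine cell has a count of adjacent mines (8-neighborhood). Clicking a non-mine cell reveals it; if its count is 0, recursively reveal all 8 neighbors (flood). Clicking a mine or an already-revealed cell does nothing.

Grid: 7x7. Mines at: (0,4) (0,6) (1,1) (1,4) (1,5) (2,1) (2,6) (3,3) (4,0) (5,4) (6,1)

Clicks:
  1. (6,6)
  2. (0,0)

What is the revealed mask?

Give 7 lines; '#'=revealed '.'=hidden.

Click 1 (6,6) count=0: revealed 8 new [(3,5) (3,6) (4,5) (4,6) (5,5) (5,6) (6,5) (6,6)] -> total=8
Click 2 (0,0) count=1: revealed 1 new [(0,0)] -> total=9

Answer: #......
.......
.......
.....##
.....##
.....##
.....##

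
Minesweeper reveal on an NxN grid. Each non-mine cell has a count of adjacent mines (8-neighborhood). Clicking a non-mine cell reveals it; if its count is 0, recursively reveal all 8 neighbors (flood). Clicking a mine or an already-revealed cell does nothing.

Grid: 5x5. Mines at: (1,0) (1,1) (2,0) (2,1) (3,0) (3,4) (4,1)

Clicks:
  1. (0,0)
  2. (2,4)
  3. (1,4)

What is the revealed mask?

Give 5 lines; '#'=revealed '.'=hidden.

Click 1 (0,0) count=2: revealed 1 new [(0,0)] -> total=1
Click 2 (2,4) count=1: revealed 1 new [(2,4)] -> total=2
Click 3 (1,4) count=0: revealed 8 new [(0,2) (0,3) (0,4) (1,2) (1,3) (1,4) (2,2) (2,3)] -> total=10

Answer: #.###
..###
..###
.....
.....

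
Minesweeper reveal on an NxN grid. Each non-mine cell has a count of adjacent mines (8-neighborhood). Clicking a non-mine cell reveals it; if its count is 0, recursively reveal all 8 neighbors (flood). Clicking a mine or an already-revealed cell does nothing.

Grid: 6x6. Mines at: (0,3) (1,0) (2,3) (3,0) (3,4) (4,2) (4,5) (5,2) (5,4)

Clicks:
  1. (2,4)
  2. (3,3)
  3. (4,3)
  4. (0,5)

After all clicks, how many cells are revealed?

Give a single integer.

Click 1 (2,4) count=2: revealed 1 new [(2,4)] -> total=1
Click 2 (3,3) count=3: revealed 1 new [(3,3)] -> total=2
Click 3 (4,3) count=4: revealed 1 new [(4,3)] -> total=3
Click 4 (0,5) count=0: revealed 5 new [(0,4) (0,5) (1,4) (1,5) (2,5)] -> total=8

Answer: 8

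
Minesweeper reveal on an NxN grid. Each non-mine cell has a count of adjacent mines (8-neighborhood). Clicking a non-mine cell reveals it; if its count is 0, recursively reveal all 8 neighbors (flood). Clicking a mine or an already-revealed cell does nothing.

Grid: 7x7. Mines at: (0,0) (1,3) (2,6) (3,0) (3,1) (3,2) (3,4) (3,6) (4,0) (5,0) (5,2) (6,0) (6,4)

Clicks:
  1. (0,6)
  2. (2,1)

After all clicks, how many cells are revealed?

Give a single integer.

Answer: 7

Derivation:
Click 1 (0,6) count=0: revealed 6 new [(0,4) (0,5) (0,6) (1,4) (1,5) (1,6)] -> total=6
Click 2 (2,1) count=3: revealed 1 new [(2,1)] -> total=7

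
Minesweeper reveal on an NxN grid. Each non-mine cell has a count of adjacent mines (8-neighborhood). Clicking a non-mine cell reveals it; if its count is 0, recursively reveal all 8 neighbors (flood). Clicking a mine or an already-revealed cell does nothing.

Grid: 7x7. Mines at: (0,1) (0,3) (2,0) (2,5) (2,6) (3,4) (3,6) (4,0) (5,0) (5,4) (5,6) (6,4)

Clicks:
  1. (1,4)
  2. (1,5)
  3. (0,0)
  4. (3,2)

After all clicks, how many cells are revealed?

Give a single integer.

Answer: 21

Derivation:
Click 1 (1,4) count=2: revealed 1 new [(1,4)] -> total=1
Click 2 (1,5) count=2: revealed 1 new [(1,5)] -> total=2
Click 3 (0,0) count=1: revealed 1 new [(0,0)] -> total=3
Click 4 (3,2) count=0: revealed 18 new [(1,1) (1,2) (1,3) (2,1) (2,2) (2,3) (3,1) (3,2) (3,3) (4,1) (4,2) (4,3) (5,1) (5,2) (5,3) (6,1) (6,2) (6,3)] -> total=21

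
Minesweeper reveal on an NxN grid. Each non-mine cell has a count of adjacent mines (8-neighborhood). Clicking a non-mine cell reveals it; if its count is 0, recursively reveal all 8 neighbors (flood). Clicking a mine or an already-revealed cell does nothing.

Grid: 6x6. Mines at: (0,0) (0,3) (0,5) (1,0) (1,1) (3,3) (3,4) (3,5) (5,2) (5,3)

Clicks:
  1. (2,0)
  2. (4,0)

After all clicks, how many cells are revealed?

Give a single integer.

Answer: 11

Derivation:
Click 1 (2,0) count=2: revealed 1 new [(2,0)] -> total=1
Click 2 (4,0) count=0: revealed 10 new [(2,1) (2,2) (3,0) (3,1) (3,2) (4,0) (4,1) (4,2) (5,0) (5,1)] -> total=11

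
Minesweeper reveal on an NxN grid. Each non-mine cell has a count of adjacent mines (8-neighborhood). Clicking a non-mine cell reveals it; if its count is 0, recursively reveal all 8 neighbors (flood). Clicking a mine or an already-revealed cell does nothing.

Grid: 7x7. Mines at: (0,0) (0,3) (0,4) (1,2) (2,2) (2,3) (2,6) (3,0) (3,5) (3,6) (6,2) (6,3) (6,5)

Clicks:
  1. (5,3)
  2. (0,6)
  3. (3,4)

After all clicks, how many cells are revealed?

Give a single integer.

Click 1 (5,3) count=2: revealed 1 new [(5,3)] -> total=1
Click 2 (0,6) count=0: revealed 4 new [(0,5) (0,6) (1,5) (1,6)] -> total=5
Click 3 (3,4) count=2: revealed 1 new [(3,4)] -> total=6

Answer: 6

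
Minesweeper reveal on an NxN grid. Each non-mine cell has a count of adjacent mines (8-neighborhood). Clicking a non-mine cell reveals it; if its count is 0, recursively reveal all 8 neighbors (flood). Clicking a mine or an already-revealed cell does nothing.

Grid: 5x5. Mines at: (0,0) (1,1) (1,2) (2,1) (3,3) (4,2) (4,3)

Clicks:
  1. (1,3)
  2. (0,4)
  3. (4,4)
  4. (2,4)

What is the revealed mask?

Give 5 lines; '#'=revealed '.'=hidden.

Click 1 (1,3) count=1: revealed 1 new [(1,3)] -> total=1
Click 2 (0,4) count=0: revealed 5 new [(0,3) (0,4) (1,4) (2,3) (2,4)] -> total=6
Click 3 (4,4) count=2: revealed 1 new [(4,4)] -> total=7
Click 4 (2,4) count=1: revealed 0 new [(none)] -> total=7

Answer: ...##
...##
...##
.....
....#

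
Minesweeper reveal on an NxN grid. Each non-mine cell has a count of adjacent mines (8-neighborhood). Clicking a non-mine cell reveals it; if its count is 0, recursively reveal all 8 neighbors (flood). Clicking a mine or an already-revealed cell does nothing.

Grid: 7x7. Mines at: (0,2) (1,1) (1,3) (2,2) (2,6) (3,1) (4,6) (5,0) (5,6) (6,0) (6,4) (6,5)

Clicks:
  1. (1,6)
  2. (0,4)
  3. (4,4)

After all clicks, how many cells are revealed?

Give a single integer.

Answer: 22

Derivation:
Click 1 (1,6) count=1: revealed 1 new [(1,6)] -> total=1
Click 2 (0,4) count=1: revealed 1 new [(0,4)] -> total=2
Click 3 (4,4) count=0: revealed 20 new [(2,3) (2,4) (2,5) (3,2) (3,3) (3,4) (3,5) (4,1) (4,2) (4,3) (4,4) (4,5) (5,1) (5,2) (5,3) (5,4) (5,5) (6,1) (6,2) (6,3)] -> total=22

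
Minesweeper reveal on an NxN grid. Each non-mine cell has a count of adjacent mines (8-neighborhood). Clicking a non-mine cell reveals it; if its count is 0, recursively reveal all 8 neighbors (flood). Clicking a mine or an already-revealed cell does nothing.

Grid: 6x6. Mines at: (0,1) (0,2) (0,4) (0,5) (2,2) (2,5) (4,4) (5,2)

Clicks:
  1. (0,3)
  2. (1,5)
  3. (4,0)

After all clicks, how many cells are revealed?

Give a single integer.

Click 1 (0,3) count=2: revealed 1 new [(0,3)] -> total=1
Click 2 (1,5) count=3: revealed 1 new [(1,5)] -> total=2
Click 3 (4,0) count=0: revealed 10 new [(1,0) (1,1) (2,0) (2,1) (3,0) (3,1) (4,0) (4,1) (5,0) (5,1)] -> total=12

Answer: 12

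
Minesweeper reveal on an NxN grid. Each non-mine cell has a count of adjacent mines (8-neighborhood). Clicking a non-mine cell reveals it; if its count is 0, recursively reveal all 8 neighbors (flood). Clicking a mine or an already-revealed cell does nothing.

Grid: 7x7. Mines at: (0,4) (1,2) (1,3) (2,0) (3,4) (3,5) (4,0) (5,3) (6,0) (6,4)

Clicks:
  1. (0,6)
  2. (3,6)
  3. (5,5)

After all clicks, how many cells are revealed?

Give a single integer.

Answer: 8

Derivation:
Click 1 (0,6) count=0: revealed 6 new [(0,5) (0,6) (1,5) (1,6) (2,5) (2,6)] -> total=6
Click 2 (3,6) count=1: revealed 1 new [(3,6)] -> total=7
Click 3 (5,5) count=1: revealed 1 new [(5,5)] -> total=8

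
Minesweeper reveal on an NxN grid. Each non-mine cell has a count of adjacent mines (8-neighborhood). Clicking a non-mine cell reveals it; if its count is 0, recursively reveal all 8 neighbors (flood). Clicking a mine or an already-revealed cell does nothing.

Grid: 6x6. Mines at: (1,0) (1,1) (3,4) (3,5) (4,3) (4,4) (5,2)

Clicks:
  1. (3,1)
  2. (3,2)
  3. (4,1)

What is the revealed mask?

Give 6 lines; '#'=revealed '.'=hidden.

Click 1 (3,1) count=0: revealed 11 new [(2,0) (2,1) (2,2) (3,0) (3,1) (3,2) (4,0) (4,1) (4,2) (5,0) (5,1)] -> total=11
Click 2 (3,2) count=1: revealed 0 new [(none)] -> total=11
Click 3 (4,1) count=1: revealed 0 new [(none)] -> total=11

Answer: ......
......
###...
###...
###...
##....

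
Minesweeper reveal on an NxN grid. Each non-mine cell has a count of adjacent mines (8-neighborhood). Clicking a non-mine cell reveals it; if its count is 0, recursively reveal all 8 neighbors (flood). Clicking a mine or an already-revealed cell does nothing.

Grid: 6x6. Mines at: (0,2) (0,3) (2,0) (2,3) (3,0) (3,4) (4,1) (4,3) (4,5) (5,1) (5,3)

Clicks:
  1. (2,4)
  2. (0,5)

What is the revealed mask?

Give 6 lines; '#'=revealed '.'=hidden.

Answer: ....##
....##
....##
......
......
......

Derivation:
Click 1 (2,4) count=2: revealed 1 new [(2,4)] -> total=1
Click 2 (0,5) count=0: revealed 5 new [(0,4) (0,5) (1,4) (1,5) (2,5)] -> total=6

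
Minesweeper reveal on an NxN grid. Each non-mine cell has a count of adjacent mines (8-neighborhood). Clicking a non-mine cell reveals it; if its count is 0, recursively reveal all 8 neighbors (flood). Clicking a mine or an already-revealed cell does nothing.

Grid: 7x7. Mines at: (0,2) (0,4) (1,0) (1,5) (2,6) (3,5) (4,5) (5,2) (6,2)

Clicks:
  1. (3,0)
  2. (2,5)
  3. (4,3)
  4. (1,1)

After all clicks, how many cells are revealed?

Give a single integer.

Click 1 (3,0) count=0: revealed 23 new [(1,1) (1,2) (1,3) (1,4) (2,0) (2,1) (2,2) (2,3) (2,4) (3,0) (3,1) (3,2) (3,3) (3,4) (4,0) (4,1) (4,2) (4,3) (4,4) (5,0) (5,1) (6,0) (6,1)] -> total=23
Click 2 (2,5) count=3: revealed 1 new [(2,5)] -> total=24
Click 3 (4,3) count=1: revealed 0 new [(none)] -> total=24
Click 4 (1,1) count=2: revealed 0 new [(none)] -> total=24

Answer: 24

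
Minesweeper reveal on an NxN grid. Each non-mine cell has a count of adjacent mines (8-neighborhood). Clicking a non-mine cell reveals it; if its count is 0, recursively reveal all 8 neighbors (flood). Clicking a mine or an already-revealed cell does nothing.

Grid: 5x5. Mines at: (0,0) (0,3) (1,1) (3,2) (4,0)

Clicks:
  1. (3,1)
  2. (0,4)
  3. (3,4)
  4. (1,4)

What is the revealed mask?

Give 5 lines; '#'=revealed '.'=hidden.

Answer: ....#
...##
...##
.#.##
...##

Derivation:
Click 1 (3,1) count=2: revealed 1 new [(3,1)] -> total=1
Click 2 (0,4) count=1: revealed 1 new [(0,4)] -> total=2
Click 3 (3,4) count=0: revealed 8 new [(1,3) (1,4) (2,3) (2,4) (3,3) (3,4) (4,3) (4,4)] -> total=10
Click 4 (1,4) count=1: revealed 0 new [(none)] -> total=10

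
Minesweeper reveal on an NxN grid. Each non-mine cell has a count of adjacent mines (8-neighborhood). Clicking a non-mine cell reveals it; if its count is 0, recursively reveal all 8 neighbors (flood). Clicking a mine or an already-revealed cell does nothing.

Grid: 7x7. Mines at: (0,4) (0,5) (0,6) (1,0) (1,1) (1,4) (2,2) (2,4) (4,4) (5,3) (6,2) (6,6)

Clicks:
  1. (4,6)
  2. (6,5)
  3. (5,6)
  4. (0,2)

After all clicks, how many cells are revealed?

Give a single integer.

Click 1 (4,6) count=0: revealed 10 new [(1,5) (1,6) (2,5) (2,6) (3,5) (3,6) (4,5) (4,6) (5,5) (5,6)] -> total=10
Click 2 (6,5) count=1: revealed 1 new [(6,5)] -> total=11
Click 3 (5,6) count=1: revealed 0 new [(none)] -> total=11
Click 4 (0,2) count=1: revealed 1 new [(0,2)] -> total=12

Answer: 12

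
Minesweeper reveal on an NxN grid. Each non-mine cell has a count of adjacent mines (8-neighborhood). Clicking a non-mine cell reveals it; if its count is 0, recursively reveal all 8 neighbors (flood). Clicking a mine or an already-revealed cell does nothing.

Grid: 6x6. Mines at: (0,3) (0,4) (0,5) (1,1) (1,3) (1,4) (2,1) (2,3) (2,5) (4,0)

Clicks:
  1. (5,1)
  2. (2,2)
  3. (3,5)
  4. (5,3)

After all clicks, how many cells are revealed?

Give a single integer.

Answer: 16

Derivation:
Click 1 (5,1) count=1: revealed 1 new [(5,1)] -> total=1
Click 2 (2,2) count=4: revealed 1 new [(2,2)] -> total=2
Click 3 (3,5) count=1: revealed 1 new [(3,5)] -> total=3
Click 4 (5,3) count=0: revealed 13 new [(3,1) (3,2) (3,3) (3,4) (4,1) (4,2) (4,3) (4,4) (4,5) (5,2) (5,3) (5,4) (5,5)] -> total=16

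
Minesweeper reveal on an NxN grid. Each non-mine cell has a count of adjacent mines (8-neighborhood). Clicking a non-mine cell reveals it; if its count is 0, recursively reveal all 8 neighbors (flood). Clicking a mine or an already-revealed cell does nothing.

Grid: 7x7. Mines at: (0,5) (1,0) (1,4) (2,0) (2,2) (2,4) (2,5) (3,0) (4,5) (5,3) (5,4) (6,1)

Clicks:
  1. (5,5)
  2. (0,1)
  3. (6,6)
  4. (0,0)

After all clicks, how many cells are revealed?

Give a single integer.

Click 1 (5,5) count=2: revealed 1 new [(5,5)] -> total=1
Click 2 (0,1) count=1: revealed 1 new [(0,1)] -> total=2
Click 3 (6,6) count=0: revealed 3 new [(5,6) (6,5) (6,6)] -> total=5
Click 4 (0,0) count=1: revealed 1 new [(0,0)] -> total=6

Answer: 6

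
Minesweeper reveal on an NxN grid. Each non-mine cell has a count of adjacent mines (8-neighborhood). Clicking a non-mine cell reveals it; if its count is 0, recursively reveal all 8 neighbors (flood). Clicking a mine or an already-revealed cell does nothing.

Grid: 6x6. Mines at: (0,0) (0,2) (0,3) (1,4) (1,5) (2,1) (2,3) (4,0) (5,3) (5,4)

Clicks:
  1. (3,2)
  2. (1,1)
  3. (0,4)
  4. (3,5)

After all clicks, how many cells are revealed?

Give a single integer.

Answer: 9

Derivation:
Click 1 (3,2) count=2: revealed 1 new [(3,2)] -> total=1
Click 2 (1,1) count=3: revealed 1 new [(1,1)] -> total=2
Click 3 (0,4) count=3: revealed 1 new [(0,4)] -> total=3
Click 4 (3,5) count=0: revealed 6 new [(2,4) (2,5) (3,4) (3,5) (4,4) (4,5)] -> total=9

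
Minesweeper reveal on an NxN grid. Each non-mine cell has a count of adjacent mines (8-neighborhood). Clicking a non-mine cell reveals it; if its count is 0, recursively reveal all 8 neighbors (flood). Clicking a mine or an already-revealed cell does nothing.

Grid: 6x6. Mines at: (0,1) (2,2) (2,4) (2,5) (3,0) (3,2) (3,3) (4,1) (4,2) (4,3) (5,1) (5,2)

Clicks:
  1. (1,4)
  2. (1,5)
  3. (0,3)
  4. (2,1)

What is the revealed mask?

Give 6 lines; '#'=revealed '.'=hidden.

Answer: ..####
..####
.#....
......
......
......

Derivation:
Click 1 (1,4) count=2: revealed 1 new [(1,4)] -> total=1
Click 2 (1,5) count=2: revealed 1 new [(1,5)] -> total=2
Click 3 (0,3) count=0: revealed 6 new [(0,2) (0,3) (0,4) (0,5) (1,2) (1,3)] -> total=8
Click 4 (2,1) count=3: revealed 1 new [(2,1)] -> total=9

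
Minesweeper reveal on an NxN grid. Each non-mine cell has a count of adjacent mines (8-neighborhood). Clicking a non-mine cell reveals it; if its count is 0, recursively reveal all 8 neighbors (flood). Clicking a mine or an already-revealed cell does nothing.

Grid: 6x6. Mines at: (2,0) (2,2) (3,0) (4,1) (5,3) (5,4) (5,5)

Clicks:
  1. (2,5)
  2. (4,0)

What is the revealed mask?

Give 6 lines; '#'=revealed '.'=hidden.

Click 1 (2,5) count=0: revealed 21 new [(0,0) (0,1) (0,2) (0,3) (0,4) (0,5) (1,0) (1,1) (1,2) (1,3) (1,4) (1,5) (2,3) (2,4) (2,5) (3,3) (3,4) (3,5) (4,3) (4,4) (4,5)] -> total=21
Click 2 (4,0) count=2: revealed 1 new [(4,0)] -> total=22

Answer: ######
######
...###
...###
#..###
......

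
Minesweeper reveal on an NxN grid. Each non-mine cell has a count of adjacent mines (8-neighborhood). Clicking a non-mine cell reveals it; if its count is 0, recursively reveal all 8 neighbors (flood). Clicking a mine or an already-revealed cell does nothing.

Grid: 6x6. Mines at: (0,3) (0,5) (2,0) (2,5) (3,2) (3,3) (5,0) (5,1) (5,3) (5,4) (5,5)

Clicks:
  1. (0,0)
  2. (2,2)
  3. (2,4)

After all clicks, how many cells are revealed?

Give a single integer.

Answer: 8

Derivation:
Click 1 (0,0) count=0: revealed 6 new [(0,0) (0,1) (0,2) (1,0) (1,1) (1,2)] -> total=6
Click 2 (2,2) count=2: revealed 1 new [(2,2)] -> total=7
Click 3 (2,4) count=2: revealed 1 new [(2,4)] -> total=8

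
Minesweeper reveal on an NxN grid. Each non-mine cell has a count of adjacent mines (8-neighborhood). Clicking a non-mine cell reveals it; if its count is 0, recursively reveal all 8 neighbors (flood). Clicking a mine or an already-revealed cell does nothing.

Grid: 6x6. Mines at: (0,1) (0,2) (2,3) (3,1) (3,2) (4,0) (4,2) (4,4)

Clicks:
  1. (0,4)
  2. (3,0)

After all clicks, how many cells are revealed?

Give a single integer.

Answer: 11

Derivation:
Click 1 (0,4) count=0: revealed 10 new [(0,3) (0,4) (0,5) (1,3) (1,4) (1,5) (2,4) (2,5) (3,4) (3,5)] -> total=10
Click 2 (3,0) count=2: revealed 1 new [(3,0)] -> total=11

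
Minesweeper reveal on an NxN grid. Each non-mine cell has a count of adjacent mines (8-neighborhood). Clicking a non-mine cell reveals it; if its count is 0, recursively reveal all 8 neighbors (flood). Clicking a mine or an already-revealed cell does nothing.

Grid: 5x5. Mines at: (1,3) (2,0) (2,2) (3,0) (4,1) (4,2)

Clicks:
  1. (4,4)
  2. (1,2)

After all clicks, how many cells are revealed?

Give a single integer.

Answer: 7

Derivation:
Click 1 (4,4) count=0: revealed 6 new [(2,3) (2,4) (3,3) (3,4) (4,3) (4,4)] -> total=6
Click 2 (1,2) count=2: revealed 1 new [(1,2)] -> total=7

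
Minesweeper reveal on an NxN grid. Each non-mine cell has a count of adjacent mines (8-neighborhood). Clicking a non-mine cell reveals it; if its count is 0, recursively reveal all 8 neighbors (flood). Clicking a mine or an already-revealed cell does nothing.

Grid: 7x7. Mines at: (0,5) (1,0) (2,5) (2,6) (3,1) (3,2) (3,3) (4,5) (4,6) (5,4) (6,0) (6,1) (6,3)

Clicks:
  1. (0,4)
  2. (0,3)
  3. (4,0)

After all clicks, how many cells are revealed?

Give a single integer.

Click 1 (0,4) count=1: revealed 1 new [(0,4)] -> total=1
Click 2 (0,3) count=0: revealed 11 new [(0,1) (0,2) (0,3) (1,1) (1,2) (1,3) (1,4) (2,1) (2,2) (2,3) (2,4)] -> total=12
Click 3 (4,0) count=1: revealed 1 new [(4,0)] -> total=13

Answer: 13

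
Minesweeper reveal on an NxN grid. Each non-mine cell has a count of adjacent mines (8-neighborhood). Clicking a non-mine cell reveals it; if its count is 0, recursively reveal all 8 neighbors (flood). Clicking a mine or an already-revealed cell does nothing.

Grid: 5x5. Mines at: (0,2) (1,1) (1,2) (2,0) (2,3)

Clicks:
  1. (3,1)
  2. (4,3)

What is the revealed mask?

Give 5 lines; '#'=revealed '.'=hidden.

Click 1 (3,1) count=1: revealed 1 new [(3,1)] -> total=1
Click 2 (4,3) count=0: revealed 9 new [(3,0) (3,2) (3,3) (3,4) (4,0) (4,1) (4,2) (4,3) (4,4)] -> total=10

Answer: .....
.....
.....
#####
#####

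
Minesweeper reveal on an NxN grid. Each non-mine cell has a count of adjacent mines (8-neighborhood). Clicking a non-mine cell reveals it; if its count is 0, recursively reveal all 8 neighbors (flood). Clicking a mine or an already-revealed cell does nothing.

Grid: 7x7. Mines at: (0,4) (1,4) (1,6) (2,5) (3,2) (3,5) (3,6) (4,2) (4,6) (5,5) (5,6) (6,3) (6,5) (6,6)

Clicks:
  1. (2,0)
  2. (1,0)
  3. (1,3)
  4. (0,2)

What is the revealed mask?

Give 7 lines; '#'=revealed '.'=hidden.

Click 1 (2,0) count=0: revealed 22 new [(0,0) (0,1) (0,2) (0,3) (1,0) (1,1) (1,2) (1,3) (2,0) (2,1) (2,2) (2,3) (3,0) (3,1) (4,0) (4,1) (5,0) (5,1) (5,2) (6,0) (6,1) (6,2)] -> total=22
Click 2 (1,0) count=0: revealed 0 new [(none)] -> total=22
Click 3 (1,3) count=2: revealed 0 new [(none)] -> total=22
Click 4 (0,2) count=0: revealed 0 new [(none)] -> total=22

Answer: ####...
####...
####...
##.....
##.....
###....
###....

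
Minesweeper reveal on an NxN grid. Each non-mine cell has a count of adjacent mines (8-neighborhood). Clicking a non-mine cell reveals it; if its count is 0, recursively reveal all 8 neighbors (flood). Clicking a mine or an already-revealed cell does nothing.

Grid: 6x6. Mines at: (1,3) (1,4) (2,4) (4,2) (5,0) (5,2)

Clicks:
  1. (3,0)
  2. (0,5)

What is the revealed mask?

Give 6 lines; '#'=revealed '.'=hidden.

Answer: ###..#
###...
###...
###...
##....
......

Derivation:
Click 1 (3,0) count=0: revealed 14 new [(0,0) (0,1) (0,2) (1,0) (1,1) (1,2) (2,0) (2,1) (2,2) (3,0) (3,1) (3,2) (4,0) (4,1)] -> total=14
Click 2 (0,5) count=1: revealed 1 new [(0,5)] -> total=15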